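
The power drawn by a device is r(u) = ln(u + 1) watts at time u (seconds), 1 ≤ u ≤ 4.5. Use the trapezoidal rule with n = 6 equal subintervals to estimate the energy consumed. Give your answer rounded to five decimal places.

Δu = (4.5 − 1)/6 = 7/12.
r(1) ≈ 0.69315, r(19/12) ≈ 0.94908, r(13/6) ≈ 1.15268, r(2.75) ≈ 1.32176, r(10/3) ≈ 1.46634, r(47/12) ≈ 1.59263, r(4.5) ≈ 1.70475.
T_6 = (Δu/2)·[r(u_0) + 2r(u_1) + ... + 2r(u_{5}) + r(u_6)].
Sum ≈ 4.48083.

4.48083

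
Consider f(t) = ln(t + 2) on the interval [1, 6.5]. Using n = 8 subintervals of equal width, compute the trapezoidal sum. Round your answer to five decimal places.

Δt = (6.5 − 1)/8 = 0.6875.
f(1) ≈ 1.09861, f(1.6875) ≈ 1.30495, f(2.375) ≈ 1.47591, f(3.0625) ≈ 1.62186, f(3.75) ≈ 1.74920, f(4.4375) ≈ 1.86214, f(5.125) ≈ 1.96361, f(5.8125) ≈ 2.05573, f(6.5) ≈ 2.14007.
T_8 = (Δt/2)·[f(t_0) + 2f(t_1) + ... + 2f(t_{7}) + f(t_8)].
Sum ≈ 9.38625.

9.38625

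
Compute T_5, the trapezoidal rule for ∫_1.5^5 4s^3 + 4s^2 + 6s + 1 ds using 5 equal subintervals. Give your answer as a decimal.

866.145

Δs = (5 − 1.5)/5 = 0.7.
f(1.5) = 32.5, f(2.2) = 76.152, f(2.9) = 149.596, f(3.6) = 261.064, f(4.3) = 418.788, f(5) = 631.
T_5 = (Δs/2)·[f(s_0) + 2f(s_1) + ... + 2f(s_{4}) + f(s_5)].
Sum = 866.145.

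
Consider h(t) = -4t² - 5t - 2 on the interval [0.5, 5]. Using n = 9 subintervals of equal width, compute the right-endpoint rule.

-268.5

Δt = (5 − 0.5)/9 = 0.5.
Right endpoints: 1, 1.5, 2, 2.5, 3, 3.5, 4, 4.5, 5.
h(1) = -11, h(1.5) = -18.5, h(2) = -28, h(2.5) = -39.5, h(3) = -53, h(3.5) = -68.5, h(4) = -86, h(4.5) = -105.5, h(5) = -127.
Sum = Δt · [h(1) + h(1.5) + h(2) + ...].
Sum = -268.5.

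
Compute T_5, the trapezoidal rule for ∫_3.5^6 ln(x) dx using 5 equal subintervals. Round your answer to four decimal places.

3.8634

Δx = (6 − 3.5)/5 = 0.5.
f(3.5) ≈ 1.2528, f(4) ≈ 1.3863, f(4.5) ≈ 1.5041, f(5) ≈ 1.6094, f(5.5) ≈ 1.7047, f(6) ≈ 1.7918.
T_5 = (Δx/2)·[f(x_0) + 2f(x_1) + ... + 2f(x_{4}) + f(x_5)].
Sum ≈ 3.8634.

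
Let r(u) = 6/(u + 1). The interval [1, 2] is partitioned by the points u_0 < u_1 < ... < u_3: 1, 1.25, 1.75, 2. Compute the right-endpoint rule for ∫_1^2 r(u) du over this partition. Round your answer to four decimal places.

2.2576

Subinterval widths: 0.25, 0.5, 0.25.
Right endpoints: 1.25, 1.75, 2.
r(1.25) = 8/3, r(1.75) = 24/11, r(2) = 2.
Sum = Σ Δu_i · r(u_i).
Sum ≈ 2.2576.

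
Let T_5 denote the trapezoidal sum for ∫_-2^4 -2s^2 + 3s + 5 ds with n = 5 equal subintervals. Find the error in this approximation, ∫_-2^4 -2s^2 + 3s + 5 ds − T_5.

2.88

Exact integral: ∫_-2^4 f(s) ds = 0.
T_5 = -2.88.
Error = 0 − (-2.88) = 2.88.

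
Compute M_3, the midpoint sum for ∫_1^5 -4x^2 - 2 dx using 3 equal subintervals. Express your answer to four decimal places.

-170.9630

Δx = (5 − 1)/3 = 4/3.
Midpoints: 5/3, 3, 13/3.
f(5/3) = -118/9, f(3) = -38, f(13/3) = -694/9.
Sum = Δx · [f(5/3) + f(3) + f(13/3)].
Sum ≈ -170.9630.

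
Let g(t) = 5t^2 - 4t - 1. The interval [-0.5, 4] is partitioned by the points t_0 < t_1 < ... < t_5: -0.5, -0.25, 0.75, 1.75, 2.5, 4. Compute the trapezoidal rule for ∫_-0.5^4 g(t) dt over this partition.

Subinterval widths: 0.25, 1, 1, 0.75, 1.5.
g(-0.5) = 2.25, g(-0.25) = 0.3125, g(0.75) = -1.1875, g(1.75) = 7.3125, g(2.5) = 20.25, g(4) = 63.
On each subinterval the trapezoid contributes (Δt_i/2)·[g(t_{i-1}) + g(t_i)].
Sum = 75.71875.

75.71875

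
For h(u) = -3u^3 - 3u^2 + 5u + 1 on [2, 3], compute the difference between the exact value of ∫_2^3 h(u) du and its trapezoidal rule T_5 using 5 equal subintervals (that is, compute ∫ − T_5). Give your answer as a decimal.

Exact integral: ∫_2^3 h(u) du = -54.25.
T_5 = -54.42.
Error = -54.25 − (-54.42) = 0.17.

0.17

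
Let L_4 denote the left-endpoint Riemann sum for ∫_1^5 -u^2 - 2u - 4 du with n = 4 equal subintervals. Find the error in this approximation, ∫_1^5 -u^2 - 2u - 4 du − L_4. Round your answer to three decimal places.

Exact integral: ∫_1^5 f(u) du ≈ -81.33333.
L_4 = -66.
Error ≈ -81.33333 − (-66) ≈ -15.333.

-15.333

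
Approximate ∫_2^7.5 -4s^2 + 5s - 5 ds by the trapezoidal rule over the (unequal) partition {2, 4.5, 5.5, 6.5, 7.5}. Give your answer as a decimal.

-461.125

Subinterval widths: 2.5, 1, 1, 1.
f(2) = -11, f(4.5) = -63.5, f(5.5) = -98.5, f(6.5) = -141.5, f(7.5) = -192.5.
On each subinterval the trapezoid contributes (Δs_i/2)·[f(s_{i-1}) + f(s_i)].
Sum = -461.125.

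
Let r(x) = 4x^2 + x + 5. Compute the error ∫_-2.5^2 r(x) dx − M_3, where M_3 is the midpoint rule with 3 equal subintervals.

Exact integral: ∫_-2.5^2 r(x) dx = 52.875.
M_3 = 49.5.
Error = 52.875 − 49.5 = 3.375.

3.375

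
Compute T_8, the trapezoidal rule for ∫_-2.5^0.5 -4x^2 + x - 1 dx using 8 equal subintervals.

-27.28125

Δx = (0.5 − (-2.5))/8 = 0.375.
f(-2.5) = -28.5, f(-2.125) = -21.1875, f(-1.75) = -15, f(-1.375) = -9.9375, f(-1) = -6, f(-0.625) = -3.1875, f(-0.25) = -1.5, f(0.125) = -0.9375, f(0.5) = -1.5.
T_8 = (Δx/2)·[f(x_0) + 2f(x_1) + ... + 2f(x_{7}) + f(x_8)].
Sum = -27.28125.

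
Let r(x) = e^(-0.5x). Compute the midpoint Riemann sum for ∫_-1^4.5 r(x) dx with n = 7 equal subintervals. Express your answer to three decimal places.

Δx = (4.5 − (-1))/7 = 11/14.
Midpoints: -17/28, 5/28, 27/28, 1.75, 71/28, 93/28, 115/28.
r(-17/28) ≈ 1.355, r(5/28) ≈ 0.915, r(27/28) ≈ 0.617, r(1.75) ≈ 0.417, r(71/28) ≈ 0.281, r(93/28) ≈ 0.190, r(115/28) ≈ 0.128.
Sum = Δx · [r(-17/28) + r(5/28) + r(27/28) + ...].
Sum ≈ 3.067.

3.067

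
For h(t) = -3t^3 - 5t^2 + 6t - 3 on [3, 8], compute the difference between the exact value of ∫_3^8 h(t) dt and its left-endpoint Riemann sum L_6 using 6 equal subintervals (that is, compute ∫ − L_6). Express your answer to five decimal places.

Exact integral: ∫_3^8 h(t) dt ≈ -3669.5833333.
L_6 ≈ -2992.7893519.
Error ≈ -3669.5833333 − (-2992.7893519) ≈ -676.79398.

-676.79398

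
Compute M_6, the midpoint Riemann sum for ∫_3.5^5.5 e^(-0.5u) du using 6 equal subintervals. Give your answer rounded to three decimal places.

0.219

Δu = (5.5 − 3.5)/6 = 1/3.
Midpoints: 11/3, 4, 13/3, 14/3, 5, 16/3.
f(11/3) ≈ 0.160, f(4) ≈ 0.135, f(13/3) ≈ 0.115, f(14/3) ≈ 0.097, f(5) ≈ 0.082, f(16/3) ≈ 0.069.
Sum = Δu · [f(11/3) + f(4) + f(13/3) + ...].
Sum ≈ 0.219.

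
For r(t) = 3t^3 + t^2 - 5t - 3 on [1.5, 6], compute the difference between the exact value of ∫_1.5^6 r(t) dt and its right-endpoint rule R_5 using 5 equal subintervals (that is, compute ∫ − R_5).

Exact integral: ∫_1.5^6 r(t) dt = 941.203125.
R_5 = 1254.42.
Error = 941.203125 − 1254.42 = -313.216875.

-313.216875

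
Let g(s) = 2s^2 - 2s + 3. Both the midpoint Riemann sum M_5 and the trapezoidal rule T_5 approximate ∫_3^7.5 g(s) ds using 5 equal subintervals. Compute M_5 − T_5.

-1.8225

M_5 = 228.8925.
T_5 = 230.715.
M_5 − T_5 = -1.8225.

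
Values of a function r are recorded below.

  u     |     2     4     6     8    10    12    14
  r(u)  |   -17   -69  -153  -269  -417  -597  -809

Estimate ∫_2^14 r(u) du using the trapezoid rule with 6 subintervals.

-3836

Δu = 2.
T_6 = (2/2)·[(-17) + 2·(-69) + 2·(-153) + 2·(-269) + 2·(-417) + 2·(-597) + (-809)] = -3836.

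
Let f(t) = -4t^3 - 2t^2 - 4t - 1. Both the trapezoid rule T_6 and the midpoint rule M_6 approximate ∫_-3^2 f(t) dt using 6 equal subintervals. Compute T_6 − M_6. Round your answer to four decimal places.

T_6 ≈ 48.981481.
M_6 ≈ 45.509259.
T_6 − M_6 ≈ 3.4722.

3.4722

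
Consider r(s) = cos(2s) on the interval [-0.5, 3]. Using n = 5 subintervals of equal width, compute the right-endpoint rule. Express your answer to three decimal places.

Δs = (3 − (-0.5))/5 = 0.7.
Right endpoints: 0.2, 0.9, 1.6, 2.3, 3.
r(0.2) ≈ 0.921, r(0.9) ≈ -0.227, r(1.6) ≈ -0.998, r(2.3) ≈ -0.112, r(3) ≈ 0.960.
Sum = Δs · [r(0.2) + r(0.9) + r(1.6) + r(2.3) + r(3)].
Sum ≈ 0.381.

0.381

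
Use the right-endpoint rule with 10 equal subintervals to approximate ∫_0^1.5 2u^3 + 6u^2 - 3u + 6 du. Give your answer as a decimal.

16.1465625

Δu = (1.5 − 0)/10 = 0.15.
Right endpoints: 0.15, 0.3, 0.45, 0.6, 0.75, 0.9, 1.05, 1.2, 1.35, 1.5.
f(0.15) = 5.69175, f(0.3) = 5.694, f(0.45) = 6.04725, f(0.6) = 6.792, f(0.75) = 7.96875, f(0.9) = 9.618, f(1.05) = 11.78025, f(1.2) = 14.496, f(1.35) = 17.80575, f(1.5) = 21.75.
Sum = Δu · [f(0.15) + f(0.3) + f(0.45) + ...].
Sum = 16.1465625.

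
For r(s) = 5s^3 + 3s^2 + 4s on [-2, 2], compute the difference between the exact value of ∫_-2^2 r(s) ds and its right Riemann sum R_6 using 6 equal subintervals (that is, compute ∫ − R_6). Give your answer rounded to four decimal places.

Exact integral: ∫_-2^2 r(s) ds = 16.
R_6 ≈ 48.888889.
Error ≈ 16 − 48.888889 ≈ -32.8889.

-32.8889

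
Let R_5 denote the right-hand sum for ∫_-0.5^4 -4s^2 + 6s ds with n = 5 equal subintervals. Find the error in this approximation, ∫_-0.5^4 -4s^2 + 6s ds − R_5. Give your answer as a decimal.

Exact integral: ∫_-0.5^4 f(s) ds = -38.25.
R_5 = -56.88.
Error = -38.25 − (-56.88) = 18.63.

18.63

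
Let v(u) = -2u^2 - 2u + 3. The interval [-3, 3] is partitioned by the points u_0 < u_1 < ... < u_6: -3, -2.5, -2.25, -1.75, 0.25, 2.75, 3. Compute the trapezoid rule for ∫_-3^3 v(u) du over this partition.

Subinterval widths: 0.5, 0.25, 0.5, 2, 2.5, 0.25.
v(-3) = -9, v(-2.5) = -4.5, v(-2.25) = -2.625, v(-1.75) = 0.375, v(0.25) = 2.375, v(2.75) = -17.625, v(3) = -21.
On each subinterval the trapezoid contributes (Δu_i/2)·[v(u_{i-1}) + v(u_i)].
Sum = -25.96875.

-25.96875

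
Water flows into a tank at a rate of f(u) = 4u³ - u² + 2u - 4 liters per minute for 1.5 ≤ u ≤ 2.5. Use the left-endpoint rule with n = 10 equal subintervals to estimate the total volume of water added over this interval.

27.605

Δu = (2.5 − 1.5)/10 = 0.1.
Left endpoints: 1.5, 1.6, 1.7, 1.8, 1.9, 2, 2.1, 2.2, 2.3, 2.4.
f(1.5) = 10.25, f(1.6) = 13.024, f(1.7) = 16.162, f(1.8) = 19.688, f(1.9) = 23.626, f(2) = 28, f(2.1) = 32.834, f(2.2) = 38.152, f(2.3) = 43.978, f(2.4) = 50.336.
Sum = Δu · [f(1.5) + f(1.6) + f(1.7) + ...].
Sum = 27.605.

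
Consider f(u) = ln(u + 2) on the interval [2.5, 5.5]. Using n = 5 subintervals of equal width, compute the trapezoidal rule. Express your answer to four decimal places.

Δu = (5.5 − 2.5)/5 = 0.6.
f(2.5) ≈ 1.5041, f(3.1) ≈ 1.6292, f(3.7) ≈ 1.7405, f(4.3) ≈ 1.8405, f(4.9) ≈ 1.9315, f(5.5) ≈ 2.0149.
T_5 = (Δu/2)·[f(u_0) + 2f(u_1) + ... + 2f(u_{4}) + f(u_5)].
Sum ≈ 5.3408.

5.3408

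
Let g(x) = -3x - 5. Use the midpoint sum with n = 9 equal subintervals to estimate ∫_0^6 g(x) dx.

Δx = (6 − 0)/9 = 2/3.
Midpoints: 1/3, 1, 5/3, 7/3, 3, 11/3, 13/3, 5, 17/3.
g(1/3) = -6, g(1) = -8, g(5/3) = -10, g(7/3) = -12, g(3) = -14, g(11/3) = -16, g(13/3) = -18, g(5) = -20, g(17/3) = -22.
Sum = Δx · [g(1/3) + g(1) + g(5/3) + ...].
Sum = -84.

-84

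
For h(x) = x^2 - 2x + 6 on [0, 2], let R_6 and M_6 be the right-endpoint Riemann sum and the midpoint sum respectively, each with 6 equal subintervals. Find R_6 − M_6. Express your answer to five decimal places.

R_6 ≈ 10.7037037.
M_6 ≈ 10.6481481.
R_6 − M_6 ≈ 0.05556.

0.05556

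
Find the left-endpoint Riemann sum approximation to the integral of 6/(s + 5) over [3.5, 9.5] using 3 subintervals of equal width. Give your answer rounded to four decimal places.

Δs = (9.5 − 3.5)/3 = 2.
Left endpoints: 3.5, 5.5, 7.5.
f(3.5) = 12/17, f(5.5) = 4/7, f(7.5) = 0.48.
Sum = Δs · [f(3.5) + f(5.5) + f(7.5)].
Sum ≈ 3.5146.

3.5146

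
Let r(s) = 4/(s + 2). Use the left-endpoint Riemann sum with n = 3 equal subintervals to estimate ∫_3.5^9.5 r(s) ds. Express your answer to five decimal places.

Δs = (9.5 − 3.5)/3 = 2.
Left endpoints: 3.5, 5.5, 7.5.
r(3.5) = 8/11, r(5.5) = 8/15, r(7.5) = 8/19.
Sum = Δs · [r(3.5) + r(5.5) + r(7.5)].
Sum ≈ 3.36332.

3.36332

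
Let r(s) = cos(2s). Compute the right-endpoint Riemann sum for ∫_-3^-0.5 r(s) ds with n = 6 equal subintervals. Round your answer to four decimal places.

-0.6151

Δs = (-0.5 − (-3))/6 = 5/12.
Right endpoints: -31/12, -13/6, -1.75, -4/3, -11/12, -0.5.
r(-31/12) ≈ 0.4388, r(-13/6) ≈ -0.3700, r(-1.75) ≈ -0.9365, r(-4/3) ≈ -0.8893, r(-11/12) ≈ -0.2595, r(-0.5) ≈ 0.5403.
Sum = Δs · [r(-31/12) + r(-13/6) + r(-1.75) + ...].
Sum ≈ -0.6151.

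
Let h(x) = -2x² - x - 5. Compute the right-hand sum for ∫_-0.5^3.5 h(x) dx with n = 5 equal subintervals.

-66.72

Δx = (3.5 − (-0.5))/5 = 0.8.
Right endpoints: 0.3, 1.1, 1.9, 2.7, 3.5.
h(0.3) = -5.48, h(1.1) = -8.52, h(1.9) = -14.12, h(2.7) = -22.28, h(3.5) = -33.
Sum = Δx · [h(0.3) + h(1.1) + h(1.9) + h(2.7) + h(3.5)].
Sum = -66.72.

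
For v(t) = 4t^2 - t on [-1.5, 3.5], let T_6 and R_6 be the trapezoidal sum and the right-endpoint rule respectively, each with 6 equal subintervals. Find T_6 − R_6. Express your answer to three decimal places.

-14.583

T_6 ≈ 58.98148.
R_6 ≈ 73.56481.
T_6 − R_6 ≈ -14.583.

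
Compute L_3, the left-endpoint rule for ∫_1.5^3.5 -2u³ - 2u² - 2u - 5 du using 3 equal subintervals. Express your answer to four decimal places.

Δu = (3.5 − 1.5)/3 = 2/3.
Left endpoints: 1.5, 13/6, 17/6.
f(1.5) = -19.25, f(13/6) = -4219/108, f(17/6) = -7799/108.
Sum = Δu · [f(1.5) + f(13/6) + f(17/6)].
Sum ≈ -87.0185.

-87.0185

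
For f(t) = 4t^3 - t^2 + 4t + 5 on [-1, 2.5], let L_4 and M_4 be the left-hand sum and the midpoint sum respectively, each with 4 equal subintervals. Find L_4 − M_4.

-27.5625

L_4 = 31.171875.
M_4 = 58.734375.
L_4 − M_4 = -27.5625.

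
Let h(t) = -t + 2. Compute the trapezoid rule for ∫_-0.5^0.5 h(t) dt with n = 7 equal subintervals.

2

Δt = (0.5 − (-0.5))/7 = 1/7.
h(-0.5) = 2.5, h(-5/14) = 33/14, h(-3/14) = 31/14, h(-1/14) = 29/14, h(1/14) = 27/14, h(3/14) = 25/14, h(5/14) = 23/14, h(0.5) = 1.5.
T_7 = (Δt/2)·[h(t_0) + 2h(t_1) + ... + 2h(t_{6}) + h(t_7)].
Sum = 2.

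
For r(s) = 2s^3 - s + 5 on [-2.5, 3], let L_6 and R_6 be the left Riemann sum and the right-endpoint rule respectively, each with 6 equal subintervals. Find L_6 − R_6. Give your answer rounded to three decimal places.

-73.104

L_6 ≈ 11.69705.
R_6 ≈ 84.80122.
L_6 − R_6 ≈ -73.104.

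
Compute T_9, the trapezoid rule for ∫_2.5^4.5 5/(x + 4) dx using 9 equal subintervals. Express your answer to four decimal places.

1.3415

Δx = (4.5 − 2.5)/9 = 2/9.
f(2.5) = 10/13, f(49/18) = 90/121, f(53/18) = 0.72, f(19/6) = 30/43, f(61/18) = 90/133, f(65/18) = 90/137, f(23/6) = 30/47, f(73/18) = 18/29, f(77/18) = 90/149, f(4.5) = 10/17.
T_9 = (Δx/2)·[f(x_0) + 2f(x_1) + ... + 2f(x_{8}) + f(x_9)].
Sum ≈ 1.3415.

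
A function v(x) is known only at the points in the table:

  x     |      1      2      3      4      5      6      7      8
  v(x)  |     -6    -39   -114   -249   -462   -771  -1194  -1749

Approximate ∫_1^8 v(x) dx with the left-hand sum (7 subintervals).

Δx = 1.
Sum = 1·[(-6) + (-39) + (-114) + (-249) + (-462) + (-771) + (-1194)] = -2835.

-2835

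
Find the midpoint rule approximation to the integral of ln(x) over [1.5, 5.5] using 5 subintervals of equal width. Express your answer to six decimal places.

4.780579

Δx = (5.5 − 1.5)/5 = 0.8.
Midpoints: 1.9, 2.7, 3.5, 4.3, 5.1.
f(1.9) ≈ 0.641854, f(2.7) ≈ 0.993252, f(3.5) ≈ 1.252763, f(4.3) ≈ 1.458615, f(5.1) ≈ 1.629241.
Sum = Δx · [f(1.9) + f(2.7) + f(3.5) + f(4.3) + f(5.1)].
Sum ≈ 4.780579.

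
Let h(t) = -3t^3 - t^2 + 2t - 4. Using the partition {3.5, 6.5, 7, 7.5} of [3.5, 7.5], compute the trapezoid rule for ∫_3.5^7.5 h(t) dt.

-2568.5

Subinterval widths: 3, 0.5, 0.5.
h(3.5) = -137.875, h(6.5) = -857.125, h(7) = -1068, h(7.5) = -1310.875.
On each subinterval the trapezoid contributes (Δt_i/2)·[h(t_{i-1}) + h(t_i)].
Sum = -2568.5.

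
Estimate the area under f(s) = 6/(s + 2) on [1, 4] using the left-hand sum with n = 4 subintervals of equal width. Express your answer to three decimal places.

4.557

Δs = (4 − 1)/4 = 0.75.
Left endpoints: 1, 1.75, 2.5, 3.25.
f(1) = 2, f(1.75) = 1.6, f(2.5) = 4/3, f(3.25) = 8/7.
Sum = Δs · [f(1) + f(1.75) + f(2.5) + f(3.25)].
Sum ≈ 4.557.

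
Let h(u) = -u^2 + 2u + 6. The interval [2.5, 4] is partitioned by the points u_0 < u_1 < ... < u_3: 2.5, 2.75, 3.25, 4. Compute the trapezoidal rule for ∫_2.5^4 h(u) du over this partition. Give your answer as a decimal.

Subinterval widths: 0.25, 0.5, 0.75.
h(2.5) = 4.75, h(2.75) = 3.9375, h(3.25) = 1.9375, h(4) = -2.
On each subinterval the trapezoid contributes (Δu_i/2)·[h(u_{i-1}) + h(u_i)].
Sum = 2.53125.

2.53125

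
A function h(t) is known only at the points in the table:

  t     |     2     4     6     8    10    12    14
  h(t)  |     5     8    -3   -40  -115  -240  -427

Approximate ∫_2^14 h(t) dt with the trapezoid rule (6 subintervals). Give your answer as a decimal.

Δt = 2.
T_6 = (2/2)·[5 + 2·8 + 2·(-3) + 2·(-40) + 2·(-115) + 2·(-240) + (-427)] = -1202.

-1202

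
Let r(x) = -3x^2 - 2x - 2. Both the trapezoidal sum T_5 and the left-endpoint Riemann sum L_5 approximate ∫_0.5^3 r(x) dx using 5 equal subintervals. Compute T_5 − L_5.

T_5 = -40.9375.
L_5 = -33.125.
T_5 − L_5 = -7.8125.

-7.8125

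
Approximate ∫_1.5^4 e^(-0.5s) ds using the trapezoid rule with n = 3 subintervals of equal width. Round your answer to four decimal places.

0.6838

Δs = (4 − 1.5)/3 = 5/6.
f(1.5) ≈ 0.4724, f(7/3) ≈ 0.3114, f(19/6) ≈ 0.2053, f(4) ≈ 0.1353.
T_3 = (Δs/2)·[f(s_0) + 2f(s_1) + 2f(s_2) + f(s_3)].
Sum ≈ 0.6838.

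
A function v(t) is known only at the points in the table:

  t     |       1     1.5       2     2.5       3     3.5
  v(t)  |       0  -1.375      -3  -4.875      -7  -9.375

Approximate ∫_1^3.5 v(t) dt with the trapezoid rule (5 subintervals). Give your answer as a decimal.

Δt = 0.5.
T_5 = (0.5/2)·[0 + 2·(-1.375) + 2·(-3) + 2·(-4.875) + 2·(-7) + (-9.375)] = -10.46875.

-10.46875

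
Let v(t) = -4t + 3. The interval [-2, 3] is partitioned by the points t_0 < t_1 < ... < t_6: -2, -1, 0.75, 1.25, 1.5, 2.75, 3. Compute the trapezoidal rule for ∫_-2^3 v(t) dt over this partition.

Subinterval widths: 1, 1.75, 0.5, 0.25, 1.25, 0.25.
v(-2) = 11, v(-1) = 7, v(0.75) = 0, v(1.25) = -2, v(1.5) = -3, v(2.75) = -8, v(3) = -9.
On each subinterval the trapezoid contributes (Δt_i/2)·[v(t_{i-1}) + v(t_i)].
Sum = 5.

5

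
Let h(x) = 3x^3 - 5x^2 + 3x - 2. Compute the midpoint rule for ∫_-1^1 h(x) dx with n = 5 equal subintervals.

Δx = (1 − (-1))/5 = 0.4.
Midpoints: -0.8, -0.4, 0, 0.4, 0.8.
h(-0.8) = -9.136, h(-0.4) = -4.192, h(0) = -2, h(0.4) = -1.408, h(0.8) = -1.264.
Sum = Δx · [h(-0.8) + h(-0.4) + h(0) + h(0.4) + h(0.8)].
Sum = -7.2.

-7.2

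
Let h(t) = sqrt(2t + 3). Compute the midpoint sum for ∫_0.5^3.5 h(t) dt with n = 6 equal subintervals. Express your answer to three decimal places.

7.876

Δt = (3.5 − 0.5)/6 = 0.5.
Midpoints: 0.75, 1.25, 1.75, 2.25, 2.75, 3.25.
h(0.75) ≈ 2.121, h(1.25) ≈ 2.345, h(1.75) ≈ 2.550, h(2.25) ≈ 2.739, h(2.75) ≈ 2.915, h(3.25) ≈ 3.082.
Sum = Δt · [h(0.75) + h(1.25) + h(1.75) + ...].
Sum ≈ 7.876.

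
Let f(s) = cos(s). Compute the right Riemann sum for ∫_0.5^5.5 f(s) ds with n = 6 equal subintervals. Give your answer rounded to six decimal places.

-1.185965

Δs = (5.5 − 0.5)/6 = 5/6.
Right endpoints: 4/3, 13/6, 3, 23/6, 14/3, 5.5.
f(4/3) ≈ 0.235238, f(13/6) ≈ -0.561229, f(3) ≈ -0.989992, f(23/6) ≈ -0.770137, f(14/3) ≈ -0.045706, f(5.5) ≈ 0.708670.
Sum = Δs · [f(4/3) + f(13/6) + f(3) + ...].
Sum ≈ -1.185965.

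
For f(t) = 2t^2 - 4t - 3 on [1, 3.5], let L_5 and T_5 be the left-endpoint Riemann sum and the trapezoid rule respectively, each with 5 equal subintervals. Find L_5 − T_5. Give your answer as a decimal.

-3.125

L_5 = -5.
T_5 = -1.875.
L_5 − T_5 = -3.125.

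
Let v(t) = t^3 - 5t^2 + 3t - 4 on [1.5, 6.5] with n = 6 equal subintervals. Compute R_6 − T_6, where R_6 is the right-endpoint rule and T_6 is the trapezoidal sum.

35.9375

R_6 ≈ 72.9050926.
T_6 ≈ 36.9675926.
R_6 − T_6 = 35.9375.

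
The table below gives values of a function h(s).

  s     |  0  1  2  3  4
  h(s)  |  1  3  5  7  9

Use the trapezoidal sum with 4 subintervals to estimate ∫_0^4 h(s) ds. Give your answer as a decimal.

20

Δs = 1.
T_4 = (1/2)·[1 + 2·3 + 2·5 + 2·7 + 9] = 20.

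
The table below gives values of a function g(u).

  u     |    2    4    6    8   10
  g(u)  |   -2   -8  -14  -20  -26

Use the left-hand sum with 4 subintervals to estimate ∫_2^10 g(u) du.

Δu = 2.
Sum = 2·[(-2) + (-8) + (-14) + (-20)] = -88.

-88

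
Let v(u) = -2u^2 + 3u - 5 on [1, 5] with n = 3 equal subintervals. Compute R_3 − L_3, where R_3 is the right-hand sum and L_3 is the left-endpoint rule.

-48

R_3 ≈ -93.03704.
L_3 ≈ -45.03704.
R_3 − L_3 = -48.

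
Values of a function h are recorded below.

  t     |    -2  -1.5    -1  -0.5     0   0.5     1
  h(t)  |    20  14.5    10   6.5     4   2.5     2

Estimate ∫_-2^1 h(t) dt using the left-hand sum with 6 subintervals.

Δt = 0.5.
Sum = 0.5·[20 + 14.5 + 10 + 6.5 + 4 + 2.5] = 28.75.

28.75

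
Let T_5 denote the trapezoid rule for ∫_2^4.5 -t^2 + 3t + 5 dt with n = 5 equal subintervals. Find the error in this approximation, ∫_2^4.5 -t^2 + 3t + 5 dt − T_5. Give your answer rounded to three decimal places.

Exact integral: ∫_2^4.5 f(t) dt ≈ 9.16667.
T_5 = 9.0625.
Error ≈ 9.16667 − 9.0625 ≈ 0.104.

0.104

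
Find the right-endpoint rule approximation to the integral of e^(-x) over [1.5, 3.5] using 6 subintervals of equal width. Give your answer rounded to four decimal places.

0.1626

Δx = (3.5 − 1.5)/6 = 1/3.
Right endpoints: 11/6, 13/6, 2.5, 17/6, 19/6, 3.5.
f(11/6) ≈ 0.1599, f(13/6) ≈ 0.1146, f(2.5) ≈ 0.0821, f(17/6) ≈ 0.0588, f(19/6) ≈ 0.0421, f(3.5) ≈ 0.0302.
Sum = Δx · [f(11/6) + f(13/6) + f(2.5) + ...].
Sum ≈ 0.1626.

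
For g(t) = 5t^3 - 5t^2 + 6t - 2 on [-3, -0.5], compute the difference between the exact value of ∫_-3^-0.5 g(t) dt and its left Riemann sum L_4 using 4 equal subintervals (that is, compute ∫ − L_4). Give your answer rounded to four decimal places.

65.4378

Exact integral: ∫_-3^-0.5 g(t) dt ≈ -177.213542.
L_4 ≈ -242.651367.
Error ≈ -177.213542 − (-242.651367) ≈ 65.4378.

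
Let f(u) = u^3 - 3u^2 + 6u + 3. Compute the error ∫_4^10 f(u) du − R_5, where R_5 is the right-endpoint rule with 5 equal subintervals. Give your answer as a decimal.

Exact integral: ∫_4^10 f(u) du = 1770.
R_5 = 2227.92.
Error = 1770 − 2227.92 = -457.92.

-457.92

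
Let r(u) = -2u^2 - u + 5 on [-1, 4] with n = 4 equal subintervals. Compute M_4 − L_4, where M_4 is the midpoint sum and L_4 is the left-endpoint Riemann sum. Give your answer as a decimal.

-17.96875

M_4 = -24.53125.
L_4 = -6.5625.
M_4 − L_4 = -17.96875.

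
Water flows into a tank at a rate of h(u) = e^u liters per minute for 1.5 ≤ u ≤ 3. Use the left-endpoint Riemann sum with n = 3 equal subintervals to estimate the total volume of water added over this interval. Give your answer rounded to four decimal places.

Δu = (3 − 1.5)/3 = 0.5.
Left endpoints: 1.5, 2, 2.5.
h(1.5) ≈ 4.4817, h(2) ≈ 7.3891, h(2.5) ≈ 12.1825.
Sum = Δu · [h(1.5) + h(2) + h(2.5)].
Sum ≈ 12.0266.

12.0266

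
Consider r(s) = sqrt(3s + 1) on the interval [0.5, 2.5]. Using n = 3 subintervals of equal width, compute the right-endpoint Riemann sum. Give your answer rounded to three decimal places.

Δs = (2.5 − 0.5)/3 = 2/3.
Right endpoints: 7/6, 11/6, 2.5.
r(7/6) ≈ 2.121, r(11/6) ≈ 2.550, r(2.5) ≈ 2.915.
Sum = Δs · [r(7/6) + r(11/6) + r(2.5)].
Sum ≈ 5.058.

5.058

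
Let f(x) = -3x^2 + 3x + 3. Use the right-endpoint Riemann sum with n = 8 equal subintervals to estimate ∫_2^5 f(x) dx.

Δx = (5 − 2)/8 = 0.375.
Right endpoints: 2.375, 2.75, 3.125, 3.5, 3.875, 4.25, 4.625, 5.
f(2.375) = -6.796875, f(2.75) = -11.4375, f(3.125) = -16.921875, f(3.5) = -23.25, f(3.875) = -30.421875, f(4.25) = -38.4375, f(4.625) = -47.296875, f(5) = -57.
Sum = Δx · [f(2.375) + f(2.75) + f(3.125) + ...].
Sum = -86.8359375.

-86.8359375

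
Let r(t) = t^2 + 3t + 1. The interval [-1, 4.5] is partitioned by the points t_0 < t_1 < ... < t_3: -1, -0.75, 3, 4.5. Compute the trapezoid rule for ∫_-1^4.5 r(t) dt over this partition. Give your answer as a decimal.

74.4375

Subinterval widths: 0.25, 3.75, 1.5.
r(-1) = -1, r(-0.75) = -0.6875, r(3) = 19, r(4.5) = 34.75.
On each subinterval the trapezoid contributes (Δt_i/2)·[r(t_{i-1}) + r(t_i)].
Sum = 74.4375.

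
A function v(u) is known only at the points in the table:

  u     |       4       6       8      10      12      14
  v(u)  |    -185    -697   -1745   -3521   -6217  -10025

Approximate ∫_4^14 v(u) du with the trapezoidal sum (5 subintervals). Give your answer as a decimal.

-34570

Δu = 2.
T_5 = (2/2)·[(-185) + 2·(-697) + 2·(-1745) + 2·(-3521) + 2·(-6217) + (-10025)] = -34570.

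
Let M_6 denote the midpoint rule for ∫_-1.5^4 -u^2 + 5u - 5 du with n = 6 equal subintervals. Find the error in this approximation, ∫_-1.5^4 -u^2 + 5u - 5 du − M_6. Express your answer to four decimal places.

Exact integral: ∫_-1.5^4 f(u) du ≈ -15.583333.
M_6 ≈ -15.198206.
Error ≈ -15.583333 − (-15.198206) ≈ -0.3851.

-0.3851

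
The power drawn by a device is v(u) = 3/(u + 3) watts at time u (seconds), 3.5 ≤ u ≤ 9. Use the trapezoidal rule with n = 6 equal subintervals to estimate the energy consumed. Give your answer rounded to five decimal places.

1.84282

Δu = (9 − 3.5)/6 = 11/12.
v(3.5) = 6/13, v(53/12) = 36/89, v(16/3) = 0.36, v(6.25) = 12/37, v(43/6) = 18/61, v(97/12) = 36/133, v(9) = 0.25.
T_6 = (Δu/2)·[v(u_0) + 2v(u_1) + ... + 2v(u_{5}) + v(u_6)].
Sum ≈ 1.84282.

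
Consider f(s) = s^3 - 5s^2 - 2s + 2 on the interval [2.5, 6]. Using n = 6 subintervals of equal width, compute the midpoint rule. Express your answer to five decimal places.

Δs = (6 − 2.5)/6 = 7/12.
Midpoints: 67/24, 3.375, 95/24, 109/24, 5.125, 137/24.
f(67/24) = -287453/13824, f(3.375) = -11909/512, f(95/24) = -307417/13824, f(109/24) = -228611/13824, f(5.125) = -2543/512, f(137/24) = 188897/13824.
Sum = Δs · [f(67/24) + f(3.375) + f(95/24) + ...].
Sum ≈ -43.24313.

-43.24313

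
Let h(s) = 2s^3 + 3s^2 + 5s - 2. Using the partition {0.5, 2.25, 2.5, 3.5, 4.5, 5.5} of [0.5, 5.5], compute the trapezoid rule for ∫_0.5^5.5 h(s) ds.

712.34375

Subinterval widths: 1.75, 0.25, 1, 1, 1.
h(0.5) = 1.5, h(2.25) = 47.21875, h(2.5) = 60.5, h(3.5) = 138, h(4.5) = 263.5, h(5.5) = 449.
On each subinterval the trapezoid contributes (Δs_i/2)·[h(s_{i-1}) + h(s_i)].
Sum = 712.34375.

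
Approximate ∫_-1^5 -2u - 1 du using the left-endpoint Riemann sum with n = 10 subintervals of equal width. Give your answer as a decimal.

Δu = (5 − (-1))/10 = 0.6.
Left endpoints: -1, -0.4, 0.2, 0.8, 1.4, 2, 2.6, 3.2, 3.8, 4.4.
f(-1) = 1, f(-0.4) = -0.2, f(0.2) = -1.4, f(0.8) = -2.6, f(1.4) = -3.8, f(2) = -5, f(2.6) = -6.2, f(3.2) = -7.4, f(3.8) = -8.6, f(4.4) = -9.8.
Sum = Δu · [f(-1) + f(-0.4) + f(0.2) + ...].
Sum = -26.4.

-26.4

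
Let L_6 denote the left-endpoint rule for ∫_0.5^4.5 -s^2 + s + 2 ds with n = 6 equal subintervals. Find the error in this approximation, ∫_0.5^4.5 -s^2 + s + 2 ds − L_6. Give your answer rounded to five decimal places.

Exact integral: ∫_0.5^4.5 f(s) ds ≈ -12.3333333.
L_6 ≈ -7.2962963.
Error ≈ -12.3333333 − (-7.2962963) ≈ -5.03704.

-5.03704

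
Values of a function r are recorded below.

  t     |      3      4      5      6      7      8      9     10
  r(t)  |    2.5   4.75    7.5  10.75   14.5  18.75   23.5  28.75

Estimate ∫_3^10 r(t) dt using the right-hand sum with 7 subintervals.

Δt = 1.
Sum = 1·[4.75 + 7.5 + 10.75 + 14.5 + 18.75 + 23.5 + 28.75] = 108.5.

108.5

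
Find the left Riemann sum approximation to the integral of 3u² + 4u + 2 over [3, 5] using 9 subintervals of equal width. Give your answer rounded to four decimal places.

Δu = (5 − 3)/9 = 2/9.
Left endpoints: 3, 29/9, 31/9, 11/3, 35/9, 37/9, 13/3, 41/9, 43/9.
f(3) = 41, f(29/9) = 1243/27, f(31/9) = 1387/27, f(11/3) = 57, f(35/9) = 1699/27, f(37/9) = 1867/27, f(13/3) = 227/3, f(41/9) = 2227/27, f(43/9) = 2419/27.
Sum = Δu · [f(3) + f(29/9) + f(31/9) + ...].
Sum ≈ 127.8272.

127.8272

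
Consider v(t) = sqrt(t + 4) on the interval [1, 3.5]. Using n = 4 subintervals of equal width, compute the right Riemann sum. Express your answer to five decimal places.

6.39521

Δt = (3.5 − 1)/4 = 0.625.
Right endpoints: 1.625, 2.25, 2.875, 3.5.
v(1.625) ≈ 2.37171, v(2.25) ≈ 2.50000, v(2.875) ≈ 2.62202, v(3.5) ≈ 2.73861.
Sum = Δt · [v(1.625) + v(2.25) + v(2.875) + v(3.5)].
Sum ≈ 6.39521.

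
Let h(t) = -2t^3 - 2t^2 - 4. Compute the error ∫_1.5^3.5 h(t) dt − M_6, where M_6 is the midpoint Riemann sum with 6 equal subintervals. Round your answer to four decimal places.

-0.3148

Exact integral: ∫_1.5^3.5 h(t) dt ≈ -106.833333.
M_6 ≈ -106.518519.
Error ≈ -106.833333 − (-106.518519) ≈ -0.3148.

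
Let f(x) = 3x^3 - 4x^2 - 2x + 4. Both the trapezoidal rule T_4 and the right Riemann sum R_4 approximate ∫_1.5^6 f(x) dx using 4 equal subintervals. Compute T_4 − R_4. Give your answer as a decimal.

T_4 ≈ 697.19238.
R_4 ≈ 974.99707.
T_4 − R_4 = -277.8046875.

-277.8046875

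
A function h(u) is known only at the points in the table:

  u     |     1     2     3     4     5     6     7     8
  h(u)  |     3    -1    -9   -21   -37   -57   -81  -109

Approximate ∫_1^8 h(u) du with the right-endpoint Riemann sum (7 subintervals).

-315

Δu = 1.
Sum = 1·[(-1) + (-9) + (-21) + (-37) + (-57) + (-81) + (-109)] = -315.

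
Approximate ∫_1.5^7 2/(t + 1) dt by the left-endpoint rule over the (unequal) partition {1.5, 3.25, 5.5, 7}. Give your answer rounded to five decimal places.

2.92036

Subinterval widths: 1.75, 2.25, 1.5.
Left endpoints: 1.5, 3.25, 5.5.
f(1.5) = 0.8, f(3.25) = 8/17, f(5.5) = 4/13.
Sum = Σ Δt_i · f(t_i).
Sum ≈ 2.92036.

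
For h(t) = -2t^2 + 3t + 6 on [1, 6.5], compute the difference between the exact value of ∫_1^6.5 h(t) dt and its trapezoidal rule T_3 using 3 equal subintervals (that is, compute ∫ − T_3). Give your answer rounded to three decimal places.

6.162

Exact integral: ∫_1^6.5 h(t) dt ≈ -87.54167.
T_3 ≈ -93.70370.
Error ≈ -87.54167 − (-93.70370) ≈ 6.162.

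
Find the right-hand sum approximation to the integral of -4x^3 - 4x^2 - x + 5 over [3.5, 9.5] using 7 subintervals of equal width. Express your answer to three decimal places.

Δx = (9.5 − 3.5)/7 = 6/7.
Right endpoints: 61/14, 73/14, 85/14, 97/14, 109/14, 121/14, 9.5.
f(61/14) = -139317/343, f(73/14) = -231885/343, f(85/14) = -358005/343, f(97/14) = -522861/343, f(109/14) = -731637/343, f(121/14) = -989517/343, f(9.5) = -3795.
Sum = Δx · [f(61/14) + f(73/14) + f(85/14) + ...].
Sum ≈ -10682.816.

-10682.816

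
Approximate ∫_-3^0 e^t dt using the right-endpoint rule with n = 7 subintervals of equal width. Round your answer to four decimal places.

Δt = (0 − (-3))/7 = 3/7.
Right endpoints: -18/7, -15/7, -12/7, -9/7, -6/7, -3/7, 0.
f(-18/7) ≈ 0.0764, f(-15/7) ≈ 0.1173, f(-12/7) ≈ 0.1801, f(-9/7) ≈ 0.2765, f(-6/7) ≈ 0.4244, f(-3/7) ≈ 0.6514, f(0) ≈ 1.0000.
Sum = Δt · [f(-18/7) + f(-15/7) + f(-12/7) + ...].
Sum ≈ 1.1683.

1.1683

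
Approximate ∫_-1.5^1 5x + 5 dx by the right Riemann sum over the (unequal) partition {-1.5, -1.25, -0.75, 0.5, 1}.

14.6875

Subinterval widths: 0.25, 0.5, 1.25, 0.5.
Right endpoints: -1.25, -0.75, 0.5, 1.
f(-1.25) = -1.25, f(-0.75) = 1.25, f(0.5) = 7.5, f(1) = 10.
Sum = Σ Δx_i · f(x_i).
Sum = 14.6875.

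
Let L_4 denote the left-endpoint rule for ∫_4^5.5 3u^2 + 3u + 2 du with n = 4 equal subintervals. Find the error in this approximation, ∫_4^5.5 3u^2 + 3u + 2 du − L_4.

Exact integral: ∫_4^5.5 f(u) du = 126.75.
L_4 = 117.99609375.
Error = 126.75 − 117.99609375 = 8.75390625.

8.75390625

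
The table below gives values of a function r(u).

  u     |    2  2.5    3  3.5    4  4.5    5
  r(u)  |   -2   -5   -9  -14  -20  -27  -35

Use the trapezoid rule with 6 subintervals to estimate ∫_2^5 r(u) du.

Δu = 0.5.
T_6 = (0.5/2)·[(-2) + 2·(-5) + 2·(-9) + 2·(-14) + 2·(-20) + 2·(-27) + (-35)] = -46.75.

-46.75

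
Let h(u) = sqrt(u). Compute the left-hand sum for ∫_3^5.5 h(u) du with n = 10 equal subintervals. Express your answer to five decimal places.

Δu = (5.5 − 3)/10 = 0.25.
Left endpoints: 3, 3.25, 3.5, 3.75, 4, 4.25, 4.5, 4.75, 5, 5.25.
h(3) ≈ 1.73205, h(3.25) ≈ 1.80278, h(3.5) ≈ 1.87083, h(3.75) ≈ 1.93649, h(4) ≈ 2.00000, h(4.25) ≈ 2.06155, h(4.5) ≈ 2.12132, h(4.75) ≈ 2.17945, h(5) ≈ 2.23607, h(5.25) ≈ 2.29129.
Sum = Δu · [h(3) + h(3.25) + h(3.5) + ...].
Sum ≈ 5.05796.

5.05796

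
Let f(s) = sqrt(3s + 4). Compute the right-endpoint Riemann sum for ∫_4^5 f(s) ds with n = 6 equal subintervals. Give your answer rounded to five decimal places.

4.21185

Δs = (5 − 4)/6 = 1/6.
Right endpoints: 25/6, 13/3, 4.5, 14/3, 29/6, 5.
f(25/6) ≈ 4.06202, f(13/3) ≈ 4.12311, f(4.5) ≈ 4.18330, f(14/3) ≈ 4.24264, f(29/6) ≈ 4.30116, f(5) ≈ 4.35890.
Sum = Δs · [f(25/6) + f(13/3) + f(4.5) + ...].
Sum ≈ 4.21185.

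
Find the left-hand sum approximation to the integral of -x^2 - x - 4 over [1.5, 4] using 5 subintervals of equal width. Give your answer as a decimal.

Δx = (4 − 1.5)/5 = 0.5.
Left endpoints: 1.5, 2, 2.5, 3, 3.5.
f(1.5) = -7.75, f(2) = -10, f(2.5) = -12.75, f(3) = -16, f(3.5) = -19.75.
Sum = Δx · [f(1.5) + f(2) + f(2.5) + f(3) + f(3.5)].
Sum = -33.125.

-33.125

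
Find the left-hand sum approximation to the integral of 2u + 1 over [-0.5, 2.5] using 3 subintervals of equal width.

6

Δu = (2.5 − (-0.5))/3 = 1.
Left endpoints: -0.5, 0.5, 1.5.
f(-0.5) = 0, f(0.5) = 2, f(1.5) = 4.
Sum = Δu · [f(-0.5) + f(0.5) + f(1.5)].
Sum = 6.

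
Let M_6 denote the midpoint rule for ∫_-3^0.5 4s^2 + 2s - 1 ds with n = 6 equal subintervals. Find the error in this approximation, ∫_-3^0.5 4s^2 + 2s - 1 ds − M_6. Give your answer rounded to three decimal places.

Exact integral: ∫_-3^0.5 f(s) ds ≈ 23.91667.
M_6 ≈ 23.51968.
Error ≈ 23.91667 − 23.51968 ≈ 0.397.

0.397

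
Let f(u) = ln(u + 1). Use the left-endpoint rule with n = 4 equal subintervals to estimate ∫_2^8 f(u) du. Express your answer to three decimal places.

Δu = (8 − 2)/4 = 1.5.
Left endpoints: 2, 3.5, 5, 6.5.
f(2) ≈ 1.099, f(3.5) ≈ 1.504, f(5) ≈ 1.792, f(6.5) ≈ 2.015.
Sum = Δu · [f(2) + f(3.5) + f(5) + f(6.5)].
Sum ≈ 9.614.

9.614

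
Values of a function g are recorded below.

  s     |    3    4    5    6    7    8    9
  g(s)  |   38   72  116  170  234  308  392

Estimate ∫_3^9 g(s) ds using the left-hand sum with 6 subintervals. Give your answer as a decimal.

Δs = 1.
Sum = 1·[38 + 72 + 116 + 170 + 234 + 308] = 938.

938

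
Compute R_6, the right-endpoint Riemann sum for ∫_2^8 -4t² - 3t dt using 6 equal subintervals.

Δt = (8 − 2)/6 = 1.
Right endpoints: 3, 4, 5, 6, 7, 8.
f(3) = -45, f(4) = -76, f(5) = -115, f(6) = -162, f(7) = -217, f(8) = -280.
Sum = Δt · [f(3) + f(4) + f(5) + ...].
Sum = -895.

-895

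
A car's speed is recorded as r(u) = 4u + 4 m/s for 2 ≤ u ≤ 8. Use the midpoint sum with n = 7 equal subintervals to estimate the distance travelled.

144

Δu = (8 − 2)/7 = 6/7.
Midpoints: 17/7, 23/7, 29/7, 5, 41/7, 47/7, 53/7.
r(17/7) = 96/7, r(23/7) = 120/7, r(29/7) = 144/7, r(5) = 24, r(41/7) = 192/7, r(47/7) = 216/7, r(53/7) = 240/7.
Sum = Δu · [r(17/7) + r(23/7) + r(29/7) + ...].
Sum = 144.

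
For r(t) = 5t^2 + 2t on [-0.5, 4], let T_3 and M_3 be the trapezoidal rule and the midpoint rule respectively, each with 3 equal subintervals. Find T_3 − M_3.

T_3 = 131.0625.
M_3 = 118.40625.
T_3 − M_3 = 12.65625.

12.65625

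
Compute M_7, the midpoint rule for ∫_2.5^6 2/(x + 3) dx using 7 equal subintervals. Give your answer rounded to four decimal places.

0.9845

Δx = (6 − 2.5)/7 = 0.5.
Midpoints: 2.75, 3.25, 3.75, 4.25, 4.75, 5.25, 5.75.
f(2.75) = 8/23, f(3.25) = 0.32, f(3.75) = 8/27, f(4.25) = 8/29, f(4.75) = 8/31, f(5.25) = 8/33, f(5.75) = 8/35.
Sum = Δx · [f(2.75) + f(3.25) + f(3.75) + ...].
Sum ≈ 0.9845.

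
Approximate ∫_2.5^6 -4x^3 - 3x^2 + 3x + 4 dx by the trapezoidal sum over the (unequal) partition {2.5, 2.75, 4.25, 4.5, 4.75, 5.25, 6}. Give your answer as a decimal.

-1430.65625

Subinterval widths: 0.25, 1.5, 0.25, 0.25, 0.5, 0.75.
f(2.5) = -69.75, f(2.75) = -93.625, f(4.25) = -344.5, f(4.5) = -407.75, f(4.75) = -478.125, f(5.25) = -641.75, f(6) = -950.
On each subinterval the trapezoid contributes (Δx_i/2)·[f(x_{i-1}) + f(x_i)].
Sum = -1430.65625.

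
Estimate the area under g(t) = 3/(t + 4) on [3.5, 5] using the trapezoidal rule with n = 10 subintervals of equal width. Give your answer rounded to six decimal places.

Δt = (5 − 3.5)/10 = 0.15.
g(3.5) = 0.4, g(3.65) = 20/51, g(3.8) = 5/13, g(3.95) = 20/53, g(4.1) = 10/27, g(4.25) = 4/11, g(4.4) = 5/14, g(4.55) = 20/57, g(4.7) = 10/29, g(4.85) = 20/59, g(5) = 1/3.
T_10 = (Δt/2)·[g(t_0) + 2g(t_1) + ... + 2g(t_{9}) + g(t_10)].
Sum ≈ 0.546995.

0.546995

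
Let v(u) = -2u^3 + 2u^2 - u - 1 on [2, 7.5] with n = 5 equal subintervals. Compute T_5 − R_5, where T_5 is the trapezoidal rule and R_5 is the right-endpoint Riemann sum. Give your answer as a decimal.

400.8125

T_5 = -1359.1325.
R_5 = -1759.945.
T_5 − R_5 = 400.8125.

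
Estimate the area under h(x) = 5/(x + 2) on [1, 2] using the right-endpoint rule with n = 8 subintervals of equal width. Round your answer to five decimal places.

1.41269

Δx = (2 − 1)/8 = 0.125.
Right endpoints: 1.125, 1.25, 1.375, 1.5, 1.625, 1.75, 1.875, 2.
h(1.125) = 1.6, h(1.25) = 20/13, h(1.375) = 40/27, h(1.5) = 10/7, h(1.625) = 40/29, h(1.75) = 4/3, h(1.875) = 40/31, h(2) = 1.25.
Sum = Δx · [h(1.125) + h(1.25) + h(1.375) + ...].
Sum ≈ 1.41269.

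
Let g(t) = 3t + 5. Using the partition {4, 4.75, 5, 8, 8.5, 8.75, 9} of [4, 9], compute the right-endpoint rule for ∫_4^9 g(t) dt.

137.5

Subinterval widths: 0.75, 0.25, 3, 0.5, 0.25, 0.25.
Right endpoints: 4.75, 5, 8, 8.5, 8.75, 9.
g(4.75) = 19.25, g(5) = 20, g(8) = 29, g(8.5) = 30.5, g(8.75) = 31.25, g(9) = 32.
Sum = Σ Δt_i · g(t_i).
Sum = 137.5.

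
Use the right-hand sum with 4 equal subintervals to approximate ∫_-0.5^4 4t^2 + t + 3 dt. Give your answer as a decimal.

148.640625

Δt = (4 − (-0.5))/4 = 1.125.
Right endpoints: 0.625, 1.75, 2.875, 4.
f(0.625) = 5.1875, f(1.75) = 17, f(2.875) = 38.9375, f(4) = 71.
Sum = Δt · [f(0.625) + f(1.75) + f(2.875) + f(4)].
Sum = 148.640625.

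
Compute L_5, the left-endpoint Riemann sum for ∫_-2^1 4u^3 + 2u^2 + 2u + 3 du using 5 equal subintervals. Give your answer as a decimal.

-14.52

Δu = (1 − (-2))/5 = 0.6.
Left endpoints: -2, -1.4, -0.8, -0.2, 0.4.
f(-2) = -25, f(-1.4) = -6.856, f(-0.8) = 0.632, f(-0.2) = 2.648, f(0.4) = 4.376.
Sum = Δu · [f(-2) + f(-1.4) + f(-0.8) + f(-0.2) + f(0.4)].
Sum = -14.52.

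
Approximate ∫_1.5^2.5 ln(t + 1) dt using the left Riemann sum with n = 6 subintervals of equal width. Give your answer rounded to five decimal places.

1.06564

Δt = (2.5 − 1.5)/6 = 1/6.
Left endpoints: 1.5, 5/3, 11/6, 2, 13/6, 7/3.
f(1.5) ≈ 0.91629, f(5/3) ≈ 0.98083, f(11/6) ≈ 1.04145, f(2) ≈ 1.09861, f(13/6) ≈ 1.15268, f(7/3) ≈ 1.20397.
Sum = Δt · [f(1.5) + f(5/3) + f(11/6) + ...].
Sum ≈ 1.06564.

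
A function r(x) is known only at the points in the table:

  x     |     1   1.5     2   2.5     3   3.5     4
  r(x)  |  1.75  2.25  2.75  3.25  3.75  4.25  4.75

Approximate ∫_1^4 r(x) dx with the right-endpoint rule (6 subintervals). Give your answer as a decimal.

Δx = 0.5.
Sum = 0.5·[2.25 + 2.75 + 3.25 + 3.75 + 4.25 + 4.75] = 10.5.

10.5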